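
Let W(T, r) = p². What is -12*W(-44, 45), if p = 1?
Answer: -12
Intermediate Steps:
W(T, r) = 1 (W(T, r) = 1² = 1)
-12*W(-44, 45) = -12*1 = -12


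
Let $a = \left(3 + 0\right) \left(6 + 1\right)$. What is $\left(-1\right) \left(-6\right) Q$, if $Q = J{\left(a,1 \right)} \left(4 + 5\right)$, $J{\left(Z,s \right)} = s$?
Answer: $54$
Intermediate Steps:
$a = 21$ ($a = 3 \cdot 7 = 21$)
$Q = 9$ ($Q = 1 \left(4 + 5\right) = 1 \cdot 9 = 9$)
$\left(-1\right) \left(-6\right) Q = \left(-1\right) \left(-6\right) 9 = 6 \cdot 9 = 54$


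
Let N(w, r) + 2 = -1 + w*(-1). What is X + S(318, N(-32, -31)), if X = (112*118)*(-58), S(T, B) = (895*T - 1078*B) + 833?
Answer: -512347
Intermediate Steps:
N(w, r) = -3 - w (N(w, r) = -2 + (-1 + w*(-1)) = -2 + (-1 - w) = -3 - w)
S(T, B) = 833 - 1078*B + 895*T (S(T, B) = (-1078*B + 895*T) + 833 = 833 - 1078*B + 895*T)
X = -766528 (X = 13216*(-58) = -766528)
X + S(318, N(-32, -31)) = -766528 + (833 - 1078*(-3 - 1*(-32)) + 895*318) = -766528 + (833 - 1078*(-3 + 32) + 284610) = -766528 + (833 - 1078*29 + 284610) = -766528 + (833 - 31262 + 284610) = -766528 + 254181 = -512347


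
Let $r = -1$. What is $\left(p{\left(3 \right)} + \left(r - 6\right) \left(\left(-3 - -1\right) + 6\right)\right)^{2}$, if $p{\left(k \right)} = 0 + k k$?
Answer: $361$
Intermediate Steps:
$p{\left(k \right)} = k^{2}$ ($p{\left(k \right)} = 0 + k^{2} = k^{2}$)
$\left(p{\left(3 \right)} + \left(r - 6\right) \left(\left(-3 - -1\right) + 6\right)\right)^{2} = \left(3^{2} + \left(-1 - 6\right) \left(\left(-3 - -1\right) + 6\right)\right)^{2} = \left(9 - 7 \left(\left(-3 + 1\right) + 6\right)\right)^{2} = \left(9 - 7 \left(-2 + 6\right)\right)^{2} = \left(9 - 28\right)^{2} = \left(-19\right)^{2} = 361$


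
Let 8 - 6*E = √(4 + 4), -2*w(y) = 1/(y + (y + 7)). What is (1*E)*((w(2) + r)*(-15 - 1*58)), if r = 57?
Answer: -182938/33 + 91469*√2/66 ≈ -3583.6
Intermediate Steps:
w(y) = -1/(2*(7 + 2*y)) (w(y) = -1/(2*(y + (y + 7))) = -1/(2*(y + (7 + y))) = -1/(2*(7 + 2*y)))
E = 4/3 - √2/3 (E = 4/3 - √(4 + 4)/6 = 4/3 - √2/3 ≈ 0.86193)
(1*E)*((w(2) + r)*(-15 - 1*58)) = (1*(4/3 - √2/3))*((-1/(14 + 4*2) + 57)*(-15 - 1*58)) = (4/3 - √2/3)*((-1/(14 + 8) + 57)*(-15 - 58)) = (4/3 - √2/3)*((-1/22 + 57)*(-73)) = (4/3 - √2/3)*((1253/22)*(-73)) = (4/3 - √2/3)*(-91469/22) = -182938/33 + 91469*√2/66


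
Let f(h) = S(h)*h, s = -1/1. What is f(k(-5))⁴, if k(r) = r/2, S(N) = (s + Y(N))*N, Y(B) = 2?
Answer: 390625/256 ≈ 1525.9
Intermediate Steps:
s = -1 (s = -1*1 = -1)
S(N) = N (S(N) = (-1 + 2)*N = 1*N = N)
k(r) = r/2 (k(r) = r*(½) = r/2)
f(h) = h² (f(h) = h*h = h²)
f(k(-5))⁴ = (((½)*(-5))²)⁴ = ((-5/2)²)⁴ = (25/4)⁴ = 390625/256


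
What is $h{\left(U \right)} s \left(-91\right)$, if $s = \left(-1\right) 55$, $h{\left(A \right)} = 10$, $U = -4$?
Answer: $50050$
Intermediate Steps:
$s = -55$
$h{\left(U \right)} s \left(-91\right) = 10 \left(-55\right) \left(-91\right) = \left(-550\right) \left(-91\right) = 50050$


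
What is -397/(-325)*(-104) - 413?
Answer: -13501/25 ≈ -540.04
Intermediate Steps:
-397/(-325)*(-104) - 413 = -397*(-1/325)*(-104) - 413 = (397/325)*(-104) - 413 = -3176/25 - 413 = -13501/25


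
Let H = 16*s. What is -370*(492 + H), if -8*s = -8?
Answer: -187960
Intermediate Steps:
s = 1 (s = -1/8*(-8) = 1)
H = 16 (H = 16*1 = 16)
-370*(492 + H) = -370*(492 + 16) = -370*508 = -187960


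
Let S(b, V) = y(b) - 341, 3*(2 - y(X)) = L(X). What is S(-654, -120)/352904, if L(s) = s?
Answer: -121/352904 ≈ -0.00034287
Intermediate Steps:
y(X) = 2 - X/3
S(b, V) = -339 - b/3 (S(b, V) = (2 - b/3) - 341 = -339 - b/3)
S(-654, -120)/352904 = (-339 - 1/3*(-654))/352904 = (-339 + 218)*(1/352904) = -121*1/352904 = -121/352904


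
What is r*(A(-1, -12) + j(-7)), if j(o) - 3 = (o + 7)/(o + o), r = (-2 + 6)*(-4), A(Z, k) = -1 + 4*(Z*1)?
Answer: 32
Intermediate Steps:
A(Z, k) = -1 + 4*Z
r = -16 (r = 4*(-4) = -16)
j(o) = 3 + (7 + o)/(2*o) (j(o) = 3 + (o + 7)/(o + o) = 3 + (7 + o)/((2*o)) = 3 + (7 + o)*(1/(2*o)) = 3 + (7 + o)/(2*o))
r*(A(-1, -12) + j(-7)) = -16*((-1 + 4*(-1)) + (7/2)*(1 - 7)/(-7)) = -16*((-1 - 4) + (7/2)*(-⅐)*(-6)) = -16*(-5 + 3) = -16*(-2) = 32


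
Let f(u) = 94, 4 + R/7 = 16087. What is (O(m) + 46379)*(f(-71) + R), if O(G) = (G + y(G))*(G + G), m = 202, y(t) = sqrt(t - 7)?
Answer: 14420935225 + 45520700*sqrt(195) ≈ 1.5057e+10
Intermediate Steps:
R = 112581 (R = -28 + 7*16087 = -28 + 112609 = 112581)
y(t) = sqrt(-7 + t)
O(G) = 2*G*(G + sqrt(-7 + G)) (O(G) = (G + sqrt(-7 + G))*(G + G) = (G + sqrt(-7 + G))*(2*G) = 2*G*(G + sqrt(-7 + G)))
(O(m) + 46379)*(f(-71) + R) = (2*202*(202 + sqrt(-7 + 202)) + 46379)*(94 + 112581) = (2*202*(202 + sqrt(195)) + 46379)*112675 = ((81608 + 404*sqrt(195)) + 46379)*112675 = (127987 + 404*sqrt(195))*112675 = 14420935225 + 45520700*sqrt(195)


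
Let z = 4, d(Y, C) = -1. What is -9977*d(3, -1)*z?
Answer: 39908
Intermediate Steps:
-9977*d(3, -1)*z = -(-9977)*4 = -9977*(-4) = 39908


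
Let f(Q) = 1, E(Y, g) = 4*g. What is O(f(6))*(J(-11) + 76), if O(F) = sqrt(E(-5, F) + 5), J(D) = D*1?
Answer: 195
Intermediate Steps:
J(D) = D
O(F) = sqrt(5 + 4*F) (O(F) = sqrt(4*F + 5) = sqrt(5 + 4*F))
O(f(6))*(J(-11) + 76) = sqrt(5 + 4*1)*(-11 + 76) = sqrt(5 + 4)*65 = sqrt(9)*65 = 3*65 = 195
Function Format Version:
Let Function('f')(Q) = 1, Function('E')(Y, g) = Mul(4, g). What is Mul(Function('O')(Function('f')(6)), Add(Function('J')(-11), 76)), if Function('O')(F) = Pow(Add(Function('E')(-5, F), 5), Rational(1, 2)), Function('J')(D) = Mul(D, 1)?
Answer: 195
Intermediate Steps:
Function('J')(D) = D
Function('O')(F) = Pow(Add(5, Mul(4, F)), Rational(1, 2)) (Function('O')(F) = Pow(Add(Mul(4, F), 5), Rational(1, 2)) = Pow(Add(5, Mul(4, F)), Rational(1, 2)))
Mul(Function('O')(Function('f')(6)), Add(Function('J')(-11), 76)) = Mul(Pow(Add(5, Mul(4, 1)), Rational(1, 2)), Add(-11, 76)) = Mul(Pow(Add(5, 4), Rational(1, 2)), 65) = Mul(Pow(9, Rational(1, 2)), 65) = Mul(3, 65) = 195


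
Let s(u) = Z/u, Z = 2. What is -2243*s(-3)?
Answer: 4486/3 ≈ 1495.3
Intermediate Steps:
s(u) = 2/u
-2243*s(-3) = -4486/(-3) = -4486*(-1)/3 = -2243*(-⅔) = 4486/3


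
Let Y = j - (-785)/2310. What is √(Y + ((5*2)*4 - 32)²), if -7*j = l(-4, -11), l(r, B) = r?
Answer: √13854918/462 ≈ 8.0567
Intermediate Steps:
j = 4/7 (j = -⅐*(-4) = 4/7 ≈ 0.57143)
Y = 421/462 (Y = 4/7 - (-785)/2310 = 4/7 - 1*(-157/462) = 4/7 + 157/462 = 421/462 ≈ 0.91125)
√(Y + ((5*2)*4 - 32)²) = √(421/462 + ((5*2)*4 - 32)²) = √(421/462 + (10*4 - 32)²) = √(421/462 + (40 - 32)²) = √(421/462 + 8²) = √(421/462 + 64) = √(29989/462) = √13854918/462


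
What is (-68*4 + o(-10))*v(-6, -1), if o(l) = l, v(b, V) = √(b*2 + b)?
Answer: -846*I*√2 ≈ -1196.4*I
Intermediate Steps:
v(b, V) = √3*√b (v(b, V) = √(2*b + b) = √(3*b) = √3*√b)
(-68*4 + o(-10))*v(-6, -1) = (-68*4 - 10)*(√3*√(-6)) = (-272 - 10)*(√3*(I*√6)) = -846*I*√2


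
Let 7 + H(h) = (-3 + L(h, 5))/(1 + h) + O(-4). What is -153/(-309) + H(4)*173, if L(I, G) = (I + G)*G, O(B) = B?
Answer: -231392/515 ≈ -449.30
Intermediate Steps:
L(I, G) = G*(G + I) (L(I, G) = (G + I)*G = G*(G + I))
H(h) = -11 + (22 + 5*h)/(1 + h) (H(h) = -7 + ((-3 + 5*(5 + h))/(1 + h) - 4) = -7 + ((-3 + (25 + 5*h))/(1 + h) - 4) = -7 + ((22 + 5*h)/(1 + h) - 4) = -7 + (-4 + (22 + 5*h)/(1 + h)) = -11 + (22 + 5*h)/(1 + h))
-153/(-309) + H(4)*173 = -153/(-309) + ((11 - 6*4)/(1 + 4))*173 = -153*(-1/309) + ((11 - 24)/5)*173 = 51/103 + ((1/5)*(-13))*173 = 51/103 - 13/5*173 = 51/103 - 2249/5 = -231392/515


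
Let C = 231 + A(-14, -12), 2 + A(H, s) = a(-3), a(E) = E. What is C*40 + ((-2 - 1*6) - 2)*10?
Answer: 8940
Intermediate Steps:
A(H, s) = -5 (A(H, s) = -2 - 3 = -5)
C = 226 (C = 231 - 5 = 226)
C*40 + ((-2 - 1*6) - 2)*10 = 226*40 + ((-2 - 1*6) - 2)*10 = 9040 + ((-2 - 6) - 2)*10 = 9040 + (-8 - 2)*10 = 9040 - 10*10 = 9040 - 100 = 8940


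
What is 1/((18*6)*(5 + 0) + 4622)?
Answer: 1/5162 ≈ 0.00019372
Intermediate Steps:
1/((18*6)*(5 + 0) + 4622) = 1/(108*5 + 4622) = 1/(540 + 4622) = 1/5162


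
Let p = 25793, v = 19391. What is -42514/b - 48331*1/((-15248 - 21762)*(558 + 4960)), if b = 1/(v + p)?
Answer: -392299201794711349/204221180 ≈ -1.9210e+9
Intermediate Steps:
b = 1/45184 (b = 1/(19391 + 25793) = 1/45184 ≈ 2.2132e-5)
-42514/b - 48331*1/((-15248 - 21762)*(558 + 4960)) = -42514/1/45184 - 48331*1/((-15248 - 21762)*(558 + 4960)) = -42514*45184 - 48331/(5518*(-37010)) = -1920952576 - 48331/(-204221180) = -1920952576 - 48331*(-1/204221180) = -1920952576 + 48331/204221180 = -392299201794711349/204221180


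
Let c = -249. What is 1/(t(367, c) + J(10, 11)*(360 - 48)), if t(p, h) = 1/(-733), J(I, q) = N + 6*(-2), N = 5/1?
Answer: -733/1600873 ≈ -0.00045787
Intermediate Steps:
N = 5 (N = 5*1 = 5)
J(I, q) = -7 (J(I, q) = 5 + 6*(-2) = 5 - 12 = -7)
t(p, h) = -1/733
1/(t(367, c) + J(10, 11)*(360 - 48)) = 1/(-1/733 - 7*(360 - 48)) = 1/(-1/733 - 7*312) = 1/(-1/733 - 2184) = 1/(-1600873/733) = -733/1600873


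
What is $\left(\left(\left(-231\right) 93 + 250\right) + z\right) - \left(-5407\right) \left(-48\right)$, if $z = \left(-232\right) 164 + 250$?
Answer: $-318567$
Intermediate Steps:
$z = -37798$ ($z = -38048 + 250 = -37798$)
$\left(\left(\left(-231\right) 93 + 250\right) + z\right) - \left(-5407\right) \left(-48\right) = \left(\left(\left(-231\right) 93 + 250\right) - 37798\right) - \left(-5407\right) \left(-48\right) = \left(\left(-21483 + 250\right) - 37798\right) - 259536 = \left(-21233 - 37798\right) - 259536 = -59031 - 259536 = -318567$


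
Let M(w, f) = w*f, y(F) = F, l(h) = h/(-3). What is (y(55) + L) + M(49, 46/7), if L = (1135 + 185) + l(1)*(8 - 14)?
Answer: 1699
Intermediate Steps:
l(h) = -h/3 (l(h) = h*(-⅓) = -h/3)
M(w, f) = f*w
L = 1322 (L = (1135 + 185) + (-⅓*1)*(8 - 14) = 1320 - ⅓*(-6) = 1320 + 2 = 1322)
(y(55) + L) + M(49, 46/7) = (55 + 1322) + (46/7)*49 = 1377 + (46*(⅐))*49 = 1377 + (46/7)*49 = 1377 + 322 = 1699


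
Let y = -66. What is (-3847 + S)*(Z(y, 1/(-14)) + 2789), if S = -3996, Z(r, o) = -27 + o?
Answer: -303265281/14 ≈ -2.1662e+7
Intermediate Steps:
(-3847 + S)*(Z(y, 1/(-14)) + 2789) = (-3847 - 3996)*((-27 + 1/(-14)) + 2789) = -7843*((-27 - 1/14) + 2789) = -7843*(-379/14 + 2789) = -7843*38667/14 = -303265281/14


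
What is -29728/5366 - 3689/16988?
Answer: -8464749/1470284 ≈ -5.7572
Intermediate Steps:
-29728/5366 - 3689/16988 = -29728*1/5366 - 3689*1/16988 = -14864/2683 - 119/548 = -8464749/1470284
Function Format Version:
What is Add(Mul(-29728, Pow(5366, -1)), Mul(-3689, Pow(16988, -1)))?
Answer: Rational(-8464749, 1470284) ≈ -5.7572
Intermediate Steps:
Add(Mul(-29728, Pow(5366, -1)), Mul(-3689, Pow(16988, -1))) = Add(Mul(-29728, Rational(1, 5366)), Mul(-3689, Rational(1, 16988))) = Add(Rational(-14864, 2683), Rational(-119, 548)) = Rational(-8464749, 1470284)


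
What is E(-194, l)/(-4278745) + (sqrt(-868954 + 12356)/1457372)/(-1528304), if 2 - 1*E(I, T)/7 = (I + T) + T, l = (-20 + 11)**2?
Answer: -238/4278745 - I*sqrt(856598)/2227307457088 ≈ -5.5624e-5 - 4.1554e-10*I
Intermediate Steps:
l = 81 (l = (-9)**2 = 81)
E(I, T) = 14 - 14*T - 7*I (E(I, T) = 14 - 7*((I + T) + T) = 14 - 7*(I + 2*T) = 14 + (-14*T - 7*I) = 14 - 14*T - 7*I)
E(-194, l)/(-4278745) + (sqrt(-868954 + 12356)/1457372)/(-1528304) = (14 - 14*81 - 7*(-194))/(-4278745) + (sqrt(-868954 + 12356)/1457372)/(-1528304) = (14 - 1134 + 1358)*(-1/4278745) + (sqrt(-856598)*(1/1457372))*(-1/1528304) = 238*(-1/4278745) + ((I*sqrt(856598))*(1/1457372))*(-1/1528304) = -238/4278745 + (I*sqrt(856598)/1457372)*(-1/1528304) = -238/4278745 - I*sqrt(856598)/2227307457088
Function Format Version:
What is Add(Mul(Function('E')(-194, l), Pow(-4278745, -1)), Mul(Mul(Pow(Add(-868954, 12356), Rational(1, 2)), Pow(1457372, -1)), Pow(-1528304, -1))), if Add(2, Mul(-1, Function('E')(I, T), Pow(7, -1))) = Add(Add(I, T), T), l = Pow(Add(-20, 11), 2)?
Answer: Add(Rational(-238, 4278745), Mul(Rational(-1, 2227307457088), I, Pow(856598, Rational(1, 2)))) ≈ Add(-5.5624e-5, Mul(-4.1554e-10, I))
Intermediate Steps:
l = 81 (l = Pow(-9, 2) = 81)
Function('E')(I, T) = Add(14, Mul(-14, T), Mul(-7, I)) (Function('E')(I, T) = Add(14, Mul(-7, Add(Add(I, T), T))) = Add(14, Mul(-7, Add(I, Mul(2, T)))) = Add(14, Add(Mul(-14, T), Mul(-7, I))) = Add(14, Mul(-14, T), Mul(-7, I)))
Add(Mul(Function('E')(-194, l), Pow(-4278745, -1)), Mul(Mul(Pow(Add(-868954, 12356), Rational(1, 2)), Pow(1457372, -1)), Pow(-1528304, -1))) = Add(Mul(Add(14, Mul(-14, 81), Mul(-7, -194)), Pow(-4278745, -1)), Mul(Mul(Pow(Add(-868954, 12356), Rational(1, 2)), Pow(1457372, -1)), Pow(-1528304, -1))) = Add(Mul(Add(14, -1134, 1358), Rational(-1, 4278745)), Mul(Mul(Pow(-856598, Rational(1, 2)), Rational(1, 1457372)), Rational(-1, 1528304))) = Add(Mul(238, Rational(-1, 4278745)), Mul(Mul(Mul(I, Pow(856598, Rational(1, 2))), Rational(1, 1457372)), Rational(-1, 1528304))) = Add(Rational(-238, 4278745), Mul(Mul(Rational(1, 1457372), I, Pow(856598, Rational(1, 2))), Rational(-1, 1528304))) = Add(Rational(-238, 4278745), Mul(Rational(-1, 2227307457088), I, Pow(856598, Rational(1, 2))))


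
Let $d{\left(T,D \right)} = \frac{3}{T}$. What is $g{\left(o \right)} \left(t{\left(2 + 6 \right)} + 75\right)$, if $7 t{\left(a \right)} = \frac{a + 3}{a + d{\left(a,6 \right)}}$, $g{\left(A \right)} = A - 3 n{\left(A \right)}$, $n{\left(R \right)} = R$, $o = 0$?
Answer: $0$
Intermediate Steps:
$g{\left(A \right)} = - 2 A$ ($g{\left(A \right)} = A - 3 A = - 2 A$)
$t{\left(a \right)} = \frac{3 + a}{7 \left(a + \frac{3}{a}\right)}$ ($t{\left(a \right)} = \frac{\left(a + 3\right) \frac{1}{a + \frac{3}{a}}}{7} = \frac{\left(3 + a\right) \frac{1}{a + \frac{3}{a}}}{7} = \frac{\frac{1}{a + \frac{3}{a}} \left(3 + a\right)}{7} = \frac{3 + a}{7 \left(a + \frac{3}{a}\right)}$)
$g{\left(o \right)} \left(t{\left(2 + 6 \right)} + 75\right) = \left(-2\right) 0 \left(\frac{\left(2 + 6\right) \left(3 + \left(2 + 6\right)\right)}{7 \left(3 + \left(2 + 6\right)^{2}\right)} + 75\right) = 0 \left(\frac{1}{7} \cdot 8 \frac{1}{3 + 8^{2}} \left(3 + 8\right) + 75\right) = 0 \left(\frac{1}{7} \cdot 8 \frac{1}{3 + 64} \cdot 11 + 75\right) = 0 \left(\frac{1}{7} \cdot 8 \cdot \frac{1}{67} \cdot 11 + 75\right) = 0 \left(\frac{88}{469} + 75\right) = 0 \cdot \frac{35263}{469} = 0$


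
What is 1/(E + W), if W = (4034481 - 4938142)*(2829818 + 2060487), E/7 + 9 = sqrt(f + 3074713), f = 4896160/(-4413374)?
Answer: -199015151782275284/879483361848409572068308435961 - sqrt(14972209672281280937)/6156383532938867004478159051727 ≈ -2.2629e-13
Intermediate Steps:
f = -2448080/2206687 (f = 4896160*(-1/4413374) = -2448080/2206687 ≈ -1.1094)
E = -63 + sqrt(14972209672281280937)/315241 (E = -63 + 7*sqrt(-2448080/2206687 + 3074713) = -63 + 7*sqrt(6784926757751/2206687) = -63 + 7*(sqrt(14972209672281280937)/2206687) = -63 + sqrt(14972209672281280937)/315241 ≈ 12211.)
W = -4419177906605 (W = -903661*4890305 = -4419177906605)
1/(E + W) = 1/((-63 + sqrt(14972209672281280937)/315241) - 4419177906605) = 1/(-4419177906668 + sqrt(14972209672281280937)/315241)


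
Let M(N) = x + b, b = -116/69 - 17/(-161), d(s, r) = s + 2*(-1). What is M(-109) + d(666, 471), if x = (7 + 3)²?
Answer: 368251/483 ≈ 762.42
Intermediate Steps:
x = 100 (x = 10² = 100)
d(s, r) = -2 + s (d(s, r) = s - 2 = -2 + s)
b = -761/483 (b = -116*1/69 - 17*(-1/161) = -116/69 + 17/161 = -761/483 ≈ -1.5756)
M(N) = 47539/483 (M(N) = 100 - 761/483 = 47539/483)
M(-109) + d(666, 471) = 47539/483 + (-2 + 666) = 47539/483 + 664 = 368251/483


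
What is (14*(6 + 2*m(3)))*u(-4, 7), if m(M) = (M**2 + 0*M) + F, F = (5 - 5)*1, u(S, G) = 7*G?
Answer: 16464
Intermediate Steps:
F = 0 (F = 0*1 = 0)
m(M) = M**2 (m(M) = (M**2 + 0*M) + 0 = (M**2 + 0) + 0 = M**2 + 0 = M**2)
(14*(6 + 2*m(3)))*u(-4, 7) = (14*(6 + 2*3**2))*(7*7) = (14*(6 + 2*9))*49 = (14*(6 + 18))*49 = (14*24)*49 = 336*49 = 16464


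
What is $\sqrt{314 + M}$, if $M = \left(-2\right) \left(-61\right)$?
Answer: $2 \sqrt{109} \approx 20.881$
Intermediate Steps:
$M = 122$
$\sqrt{314 + M} = \sqrt{314 + 122} = \sqrt{436} = 2 \sqrt{109}$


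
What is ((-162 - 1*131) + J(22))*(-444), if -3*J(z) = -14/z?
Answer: 1429976/11 ≈ 1.3000e+5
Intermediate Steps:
J(z) = 14/(3*z) (J(z) = -(-14)/(3*z) = 14/(3*z))
((-162 - 1*131) + J(22))*(-444) = ((-162 - 1*131) + (14/3)/22)*(-444) = ((-162 - 131) + (14/3)*(1/22))*(-444) = (-293 + 7/33)*(-444) = -9662/33*(-444) = 1429976/11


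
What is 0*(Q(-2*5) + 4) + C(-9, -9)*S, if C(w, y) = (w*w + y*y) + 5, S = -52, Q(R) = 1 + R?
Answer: -8684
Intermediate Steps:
C(w, y) = 5 + w² + y² (C(w, y) = (w² + y²) + 5 = 5 + w² + y²)
0*(Q(-2*5) + 4) + C(-9, -9)*S = 0*((1 - 2*5) + 4) + (5 + (-9)² + (-9)²)*(-52) = 0*((1 - 10) + 4) + (5 + 81 + 81)*(-52) = 0*(-9 + 4) + 167*(-52) = 0*(-5) - 8684 = 0 - 8684 = -8684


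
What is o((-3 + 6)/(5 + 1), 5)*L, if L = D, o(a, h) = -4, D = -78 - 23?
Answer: 404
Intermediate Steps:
D = -101
L = -101
o((-3 + 6)/(5 + 1), 5)*L = -4*(-101) = 404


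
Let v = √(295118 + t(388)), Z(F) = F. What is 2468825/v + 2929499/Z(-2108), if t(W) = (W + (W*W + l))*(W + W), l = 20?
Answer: -2929499/2108 + 493765*√117433870/23486774 ≈ -1161.9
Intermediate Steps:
t(W) = 2*W*(20 + W + W²) (t(W) = (W + (W*W + 20))*(W + W) = (W + (W² + 20))*(2*W) = (W + (20 + W²))*(2*W) = (20 + W + W²)*(2*W) = 2*W*(20 + W + W²))
v = √117433870 (v = √(295118 + 2*388*(20 + 388 + 388²)) = √(295118 + 2*388*(20 + 388 + 150544)) = √(295118 + 2*388*150952) = √(295118 + 117138752) = √117433870 ≈ 10837.)
2468825/v + 2929499/Z(-2108) = 2468825/(√117433870) + 2929499/(-2108) = 2468825*(√117433870/117433870) + 2929499*(-1/2108) = 493765*√117433870/23486774 - 2929499/2108 = -2929499/2108 + 493765*√117433870/23486774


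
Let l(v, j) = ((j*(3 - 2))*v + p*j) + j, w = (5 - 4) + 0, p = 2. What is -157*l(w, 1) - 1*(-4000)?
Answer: 3372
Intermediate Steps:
w = 1 (w = 1 + 0 = 1)
l(v, j) = 3*j + j*v (l(v, j) = ((j*(3 - 2))*v + 2*j) + j = ((j*1)*v + 2*j) + j = (j*v + 2*j) + j = (2*j + j*v) + j = 3*j + j*v)
-157*l(w, 1) - 1*(-4000) = -157*(3 + 1) - 1*(-4000) = -157*4 + 4000 = -628 + 4000 = 3372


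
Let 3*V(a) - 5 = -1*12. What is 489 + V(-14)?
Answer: 1460/3 ≈ 486.67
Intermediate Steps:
V(a) = -7/3 (V(a) = 5/3 + (-1*12)/3 = 5/3 + (1/3)*(-12) = 5/3 - 4 = -7/3)
489 + V(-14) = 489 - 7/3 = 1460/3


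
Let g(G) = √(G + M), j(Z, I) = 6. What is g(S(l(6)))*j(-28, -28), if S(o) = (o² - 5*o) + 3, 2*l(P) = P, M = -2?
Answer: 6*I*√5 ≈ 13.416*I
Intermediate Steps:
l(P) = P/2
S(o) = 3 + o² - 5*o
g(G) = √(-2 + G) (g(G) = √(G - 2) = √(-2 + G))
g(S(l(6)))*j(-28, -28) = √(-2 + (3 + ((½)*6)² - 5*6/2))*6 = √(-2 + (3 + 3² - 5*3))*6 = √(-2 + (3 + 9 - 15))*6 = √(-2 - 3)*6 = √(-5)*6 = (I*√5)*6 = 6*I*√5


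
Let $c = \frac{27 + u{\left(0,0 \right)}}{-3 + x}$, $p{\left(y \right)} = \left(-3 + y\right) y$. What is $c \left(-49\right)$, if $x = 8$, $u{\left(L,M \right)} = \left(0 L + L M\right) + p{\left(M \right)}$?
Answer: $- \frac{1323}{5} \approx -264.6$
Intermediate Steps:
$p{\left(y \right)} = y \left(-3 + y\right)$
$u{\left(L,M \right)} = L M + M \left(-3 + M\right)$ ($u{\left(L,M \right)} = \left(0 L + L M\right) + M \left(-3 + M\right) = \left(0 + L M\right) + M \left(-3 + M\right) = L M + M \left(-3 + M\right)$)
$c = \frac{27}{5}$ ($c = \frac{27 + 0 \left(-3 + 0 + 0\right)}{-3 + 8} = \frac{27 + 0 \left(-3\right)}{5} = \left(27 + 0\right) \frac{1}{5} = 27 \cdot \frac{1}{5} = \frac{27}{5} \approx 5.4$)
$c \left(-49\right) = \frac{27}{5} \left(-49\right) = - \frac{1323}{5}$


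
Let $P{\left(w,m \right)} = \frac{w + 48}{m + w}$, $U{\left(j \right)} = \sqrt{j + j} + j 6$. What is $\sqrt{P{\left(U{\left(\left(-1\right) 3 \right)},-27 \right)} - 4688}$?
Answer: $\sqrt{\frac{210990 - 4687 i \sqrt{6}}{-45 + i \sqrt{6}}} \approx 0.0007 - 68.474 i$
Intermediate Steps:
$U{\left(j \right)} = 6 j + \sqrt{2} \sqrt{j}$ ($U{\left(j \right)} = \sqrt{2 j} + 6 j = \sqrt{2} \sqrt{j} + 6 j = 6 j + \sqrt{2} \sqrt{j}$)
$P{\left(w,m \right)} = \frac{48 + w}{m + w}$
$\sqrt{P{\left(U{\left(\left(-1\right) 3 \right)},-27 \right)} - 4688} = \sqrt{\frac{48 + \left(6 \left(\left(-1\right) 3\right) + \sqrt{2} \sqrt{\left(-1\right) 3}\right)}{-27 + \left(6 \left(\left(-1\right) 3\right) + \sqrt{2} \sqrt{\left(-1\right) 3}\right)} - 4688} = \sqrt{\frac{48 + \left(6 \left(-3\right) + \sqrt{2} \sqrt{-3}\right)}{-27 + \left(6 \left(-3\right) + \sqrt{2} \sqrt{-3}\right)} - 4688} = \sqrt{\frac{48 - \left(18 - \sqrt{2} i \sqrt{3}\right)}{-27 - \left(18 - \sqrt{2} i \sqrt{3}\right)} - 4688} = \sqrt{\frac{48 - \left(18 - i \sqrt{6}\right)}{-27 - \left(18 - i \sqrt{6}\right)} - 4688} = \sqrt{\frac{30 + i \sqrt{6}}{-45 + i \sqrt{6}} - 4688} = \sqrt{-4688 + \frac{30 + i \sqrt{6}}{-45 + i \sqrt{6}}}$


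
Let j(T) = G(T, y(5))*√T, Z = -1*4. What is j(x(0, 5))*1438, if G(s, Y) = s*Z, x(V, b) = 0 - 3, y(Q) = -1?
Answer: 17256*I*√3 ≈ 29888.0*I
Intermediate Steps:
Z = -4
x(V, b) = -3
G(s, Y) = -4*s (G(s, Y) = s*(-4) = -4*s)
j(T) = -4*T^(3/2) (j(T) = (-4*T)*√T = -4*T^(3/2))
j(x(0, 5))*1438 = -(-12)*I*√3*1438 = (12*I*√3)*1438 = 17256*I*√3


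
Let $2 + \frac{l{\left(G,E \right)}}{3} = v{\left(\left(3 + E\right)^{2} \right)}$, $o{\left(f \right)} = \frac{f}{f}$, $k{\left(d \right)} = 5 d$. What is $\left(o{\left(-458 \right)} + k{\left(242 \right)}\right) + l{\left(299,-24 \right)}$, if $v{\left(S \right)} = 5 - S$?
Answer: $-103$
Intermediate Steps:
$o{\left(f \right)} = 1$
$l{\left(G,E \right)} = 9 - 3 \left(3 + E\right)^{2}$ ($l{\left(G,E \right)} = -6 + 3 \left(5 - \left(3 + E\right)^{2}\right) = -6 - \left(-15 + 3 \left(3 + E\right)^{2}\right) = 9 - 3 \left(3 + E\right)^{2}$)
$\left(o{\left(-458 \right)} + k{\left(242 \right)}\right) + l{\left(299,-24 \right)} = \left(1 + 5 \cdot 242\right) + \left(9 - 3 \left(3 - 24\right)^{2}\right) = \left(1 + 1210\right) + \left(9 - 3 \left(-21\right)^{2}\right) = 1211 + \left(9 - 1323\right) = 1211 - 1314 = -103$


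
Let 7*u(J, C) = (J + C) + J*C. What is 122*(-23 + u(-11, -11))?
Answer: -7564/7 ≈ -1080.6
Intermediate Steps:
u(J, C) = C/7 + J/7 + C*J/7 (u(J, C) = ((J + C) + J*C)/7 = ((C + J) + C*J)/7 = (C + J + C*J)/7 = C/7 + J/7 + C*J/7)
122*(-23 + u(-11, -11)) = 122*(-23 + ((1/7)*(-11) + (1/7)*(-11) + (1/7)*(-11)*(-11))) = 122*(-23 + (-11/7 - 11/7 + 121/7)) = 122*(-23 + 99/7) = 122*(-62/7) = -7564/7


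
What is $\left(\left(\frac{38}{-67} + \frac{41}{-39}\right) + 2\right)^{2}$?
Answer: $\frac{994009}{6827769} \approx 0.14558$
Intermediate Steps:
$\left(\left(\frac{38}{-67} + \frac{41}{-39}\right) + 2\right)^{2} = \left(\left(38 \left(- \frac{1}{67}\right) + 41 \left(- \frac{1}{39}\right)\right) + 2\right)^{2} = \left(\left(- \frac{38}{67} - \frac{41}{39}\right) + 2\right)^{2} = \left(- \frac{4229}{2613} + 2\right)^{2} = \left(\frac{997}{2613}\right)^{2} = \frac{994009}{6827769}$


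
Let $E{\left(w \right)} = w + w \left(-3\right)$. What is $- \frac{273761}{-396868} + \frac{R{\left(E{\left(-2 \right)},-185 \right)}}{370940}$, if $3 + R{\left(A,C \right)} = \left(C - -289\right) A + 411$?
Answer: $\frac{25468981143}{36803553980} \approx 0.69203$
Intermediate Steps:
$E{\left(w \right)} = - 2 w$ ($E{\left(w \right)} = w - 3 w = - 2 w$)
$R{\left(A,C \right)} = 408 + A \left(289 + C\right)$ ($R{\left(A,C \right)} = -3 + \left(\left(C - -289\right) A + 411\right) = -3 + \left(\left(C + 289\right) A + 411\right) = -3 + \left(\left(289 + C\right) A + 411\right) = -3 + \left(A \left(289 + C\right) + 411\right) = -3 + \left(411 + A \left(289 + C\right)\right) = 408 + A \left(289 + C\right)$)
$- \frac{273761}{-396868} + \frac{R{\left(E{\left(-2 \right)},-185 \right)}}{370940} = - \frac{273761}{-396868} + \frac{408 + 289 \left(\left(-2\right) \left(-2\right)\right) + \left(-2\right) \left(-2\right) \left(-185\right)}{370940} = \left(-273761\right) \left(- \frac{1}{396868}\right) + \left(408 + 289 \cdot 4 + 4 \left(-185\right)\right) \frac{1}{370940} = \frac{273761}{396868} + \left(408 + 1156 - 740\right) \frac{1}{370940} = \frac{273761}{396868} + 824 \cdot \frac{1}{370940} = \frac{273761}{396868} + \frac{206}{92735} = \frac{25468981143}{36803553980}$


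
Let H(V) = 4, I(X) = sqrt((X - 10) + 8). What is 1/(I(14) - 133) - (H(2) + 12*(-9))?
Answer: 1838275/17677 - 2*sqrt(3)/17677 ≈ 103.99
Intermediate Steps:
I(X) = sqrt(-2 + X) (I(X) = sqrt((-10 + X) + 8) = sqrt(-2 + X))
1/(I(14) - 133) - (H(2) + 12*(-9)) = 1/(sqrt(-2 + 14) - 133) - (4 + 12*(-9)) = 1/(sqrt(12) - 133) - (4 - 108) = 1/(2*sqrt(3) - 133) - 1*(-104) = 1/(-133 + 2*sqrt(3)) + 104 = 104 + 1/(-133 + 2*sqrt(3))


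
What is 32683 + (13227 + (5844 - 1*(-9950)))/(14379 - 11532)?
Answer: 93077522/2847 ≈ 32693.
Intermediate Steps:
32683 + (13227 + (5844 - 1*(-9950)))/(14379 - 11532) = 32683 + (13227 + (5844 + 9950))/2847 = 32683 + (13227 + 15794)*(1/2847) = 32683 + 29021*(1/2847) = 32683 + 29021/2847 = 93077522/2847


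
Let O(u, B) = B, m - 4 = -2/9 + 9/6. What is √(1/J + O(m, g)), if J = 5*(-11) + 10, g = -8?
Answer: 19*I*√5/15 ≈ 2.8324*I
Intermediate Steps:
m = 95/18 (m = 4 + (-2/9 + 9/6) = 4 + (-2*⅑ + 9*(⅙)) = 4 + (-2/9 + 3/2) = 4 + 23/18 = 95/18 ≈ 5.2778)
J = -45 (J = -55 + 10 = -45)
√(1/J + O(m, g)) = √(1/(-45) - 8) = √(-1/45 - 8) = √(-361/45) = 19*I*√5/15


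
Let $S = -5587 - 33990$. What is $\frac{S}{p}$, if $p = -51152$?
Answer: $\frac{39577}{51152} \approx 0.77371$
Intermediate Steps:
$S = -39577$
$\frac{S}{p} = - \frac{39577}{-51152} = \left(-39577\right) \left(- \frac{1}{51152}\right) = \frac{39577}{51152}$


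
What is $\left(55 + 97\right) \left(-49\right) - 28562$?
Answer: $-36010$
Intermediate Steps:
$\left(55 + 97\right) \left(-49\right) - 28562 = 152 \left(-49\right) - 28562 = -7448 - 28562 = -36010$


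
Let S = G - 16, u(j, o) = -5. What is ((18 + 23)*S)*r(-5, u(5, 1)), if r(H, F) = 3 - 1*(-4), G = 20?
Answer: 1148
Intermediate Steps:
r(H, F) = 7 (r(H, F) = 3 + 4 = 7)
S = 4 (S = 20 - 16 = 4)
((18 + 23)*S)*r(-5, u(5, 1)) = ((18 + 23)*4)*7 = (41*4)*7 = 164*7 = 1148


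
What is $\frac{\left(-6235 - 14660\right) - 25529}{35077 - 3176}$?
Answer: $- \frac{46424}{31901} \approx -1.4553$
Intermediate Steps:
$\frac{\left(-6235 - 14660\right) - 25529}{35077 - 3176} = \frac{\left(-6235 - 14660\right) - 25529}{31901} = \left(-20895 - 25529\right) \frac{1}{31901} = \left(-46424\right) \frac{1}{31901} = - \frac{46424}{31901}$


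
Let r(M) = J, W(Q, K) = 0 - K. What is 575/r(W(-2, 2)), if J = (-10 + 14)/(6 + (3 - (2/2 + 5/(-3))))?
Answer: 16675/12 ≈ 1389.6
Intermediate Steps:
W(Q, K) = -K
J = 12/29 (J = 4/(6 + (3 - (2*(½) + 5*(-⅓)))) = 4/(6 + (3 - (1 - 5/3))) = 4/(6 + (3 - 1*(-⅔))) = 4/(6 + (3 + ⅔)) = 4/(6 + 11/3) = 4/(29/3) = 4*(3/29) = 12/29 ≈ 0.41379)
r(M) = 12/29
575/r(W(-2, 2)) = 575/(12/29) = 575*(29/12) = 16675/12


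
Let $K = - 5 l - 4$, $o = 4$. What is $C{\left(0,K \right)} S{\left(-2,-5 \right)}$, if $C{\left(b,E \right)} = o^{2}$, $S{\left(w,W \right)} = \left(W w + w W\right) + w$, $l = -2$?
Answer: $288$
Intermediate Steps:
$K = 6$ ($K = \left(-5\right) \left(-2\right) - 4 = 10 - 4 = 6$)
$S{\left(w,W \right)} = w + 2 W w$ ($S{\left(w,W \right)} = \left(W w + W w\right) + w = 2 W w + w = w + 2 W w$)
$C{\left(b,E \right)} = 16$ ($C{\left(b,E \right)} = 4^{2} = 16$)
$C{\left(0,K \right)} S{\left(-2,-5 \right)} = 16 \left(- 2 \left(1 + 2 \left(-5\right)\right)\right) = 16 \left(- 2 \left(1 - 10\right)\right) = 16 \left(\left(-2\right) \left(-9\right)\right) = 16 \cdot 18 = 288$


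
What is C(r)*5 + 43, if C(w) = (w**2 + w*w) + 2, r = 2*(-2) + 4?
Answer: 53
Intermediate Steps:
r = 0 (r = -4 + 4 = 0)
C(w) = 2 + 2*w**2 (C(w) = (w**2 + w**2) + 2 = 2*w**2 + 2 = 2 + 2*w**2)
C(r)*5 + 43 = (2 + 2*0**2)*5 + 43 = (2 + 2*0)*5 + 43 = (2 + 0)*5 + 43 = 2*5 + 43 = 10 + 43 = 53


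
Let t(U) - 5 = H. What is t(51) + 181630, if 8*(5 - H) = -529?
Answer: 1453649/8 ≈ 1.8171e+5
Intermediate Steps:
H = 569/8 (H = 5 - ⅛*(-529) = 5 + 529/8 = 569/8 ≈ 71.125)
t(U) = 609/8 (t(U) = 5 + 569/8 = 609/8)
t(51) + 181630 = 609/8 + 181630 = 1453649/8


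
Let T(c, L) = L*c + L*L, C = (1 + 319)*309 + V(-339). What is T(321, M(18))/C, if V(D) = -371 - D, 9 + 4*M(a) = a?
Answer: 11637/1581568 ≈ 0.0073579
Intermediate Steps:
M(a) = -9/4 + a/4
C = 98848 (C = (1 + 319)*309 + (-371 - 1*(-339)) = 320*309 + (-371 + 339) = 98880 - 32 = 98848)
T(c, L) = L² + L*c (T(c, L) = L*c + L² = L² + L*c)
T(321, M(18))/C = ((-9/4 + (¼)*18)*((-9/4 + (¼)*18) + 321))/98848 = ((-9/4 + 9/2)*((-9/4 + 9/2) + 321))*(1/98848) = (9*(9/4 + 321)/4)*(1/98848) = ((9/4)*(1293/4))*(1/98848) = (11637/16)*(1/98848) = 11637/1581568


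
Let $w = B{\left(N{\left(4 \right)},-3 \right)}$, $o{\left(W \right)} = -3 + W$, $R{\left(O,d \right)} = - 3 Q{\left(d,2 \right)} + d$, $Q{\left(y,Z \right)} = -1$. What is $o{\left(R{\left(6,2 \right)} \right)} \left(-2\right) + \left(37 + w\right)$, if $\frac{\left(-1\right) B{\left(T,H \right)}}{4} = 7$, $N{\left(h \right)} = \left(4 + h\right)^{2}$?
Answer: $5$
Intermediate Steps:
$R{\left(O,d \right)} = 3 + d$ ($R{\left(O,d \right)} = \left(-3\right) \left(-1\right) + d = 3 + d$)
$B{\left(T,H \right)} = -28$ ($B{\left(T,H \right)} = \left(-4\right) 7 = -28$)
$w = -28$
$o{\left(R{\left(6,2 \right)} \right)} \left(-2\right) + \left(37 + w\right) = \left(-3 + \left(3 + 2\right)\right) \left(-2\right) + \left(37 - 28\right) = \left(-3 + 5\right) \left(-2\right) + 9 = 2 \left(-2\right) + 9 = -4 + 9 = 5$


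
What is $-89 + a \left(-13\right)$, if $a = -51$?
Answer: $574$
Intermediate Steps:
$-89 + a \left(-13\right) = -89 - -663 = -89 + 663 = 574$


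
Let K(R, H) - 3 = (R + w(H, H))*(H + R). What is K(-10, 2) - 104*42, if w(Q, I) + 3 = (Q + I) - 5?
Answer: -4253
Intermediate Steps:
w(Q, I) = -8 + I + Q (w(Q, I) = -3 + ((Q + I) - 5) = -3 + ((I + Q) - 5) = -3 + (-5 + I + Q) = -8 + I + Q)
K(R, H) = 3 + (H + R)*(-8 + R + 2*H) (K(R, H) = 3 + (R + (-8 + H + H))*(H + R) = 3 + (R + (-8 + 2*H))*(H + R) = 3 + (-8 + R + 2*H)*(H + R) = 3 + (H + R)*(-8 + R + 2*H))
K(-10, 2) - 104*42 = (3 + (-10)² + 2*(-10) + 2*2*(-4 + 2) + 2*(-10)*(-4 + 2)) - 104*42 = (3 + 100 - 20 + 2*2*(-2) + 2*(-10)*(-2)) - 4368 = (3 + 100 - 20 - 8 + 40) - 4368 = 115 - 4368 = -4253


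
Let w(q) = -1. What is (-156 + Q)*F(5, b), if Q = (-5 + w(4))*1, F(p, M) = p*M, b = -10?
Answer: 8100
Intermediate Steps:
F(p, M) = M*p
Q = -6 (Q = (-5 - 1)*1 = -6*1 = -6)
(-156 + Q)*F(5, b) = (-156 - 6)*(-10*5) = -162*(-50) = 8100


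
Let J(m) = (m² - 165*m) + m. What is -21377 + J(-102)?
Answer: 5755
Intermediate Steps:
J(m) = m² - 164*m
-21377 + J(-102) = -21377 - 102*(-164 - 102) = -21377 - 102*(-266) = -21377 + 27132 = 5755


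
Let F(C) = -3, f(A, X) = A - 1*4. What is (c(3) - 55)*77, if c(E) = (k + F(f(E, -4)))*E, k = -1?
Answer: -5159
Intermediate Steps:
f(A, X) = -4 + A (f(A, X) = A - 4 = -4 + A)
c(E) = -4*E (c(E) = (-1 - 3)*E = -4*E)
(c(3) - 55)*77 = (-4*3 - 55)*77 = (-12 - 55)*77 = -67*77 = -5159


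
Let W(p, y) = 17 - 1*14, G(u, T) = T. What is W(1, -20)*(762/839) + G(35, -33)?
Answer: -25401/839 ≈ -30.275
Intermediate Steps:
W(p, y) = 3 (W(p, y) = 17 - 14 = 3)
W(1, -20)*(762/839) + G(35, -33) = 3*(762/839) - 33 = 2286/839 - 33 = -25401/839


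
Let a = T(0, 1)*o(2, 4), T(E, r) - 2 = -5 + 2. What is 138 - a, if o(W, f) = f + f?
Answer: 146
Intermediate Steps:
T(E, r) = -1 (T(E, r) = 2 + (-5 + 2) = 2 - 3 = -1)
o(W, f) = 2*f
a = -8 (a = -2*4 = -1*8 = -8)
138 - a = 138 - 1*(-8) = 138 + 8 = 146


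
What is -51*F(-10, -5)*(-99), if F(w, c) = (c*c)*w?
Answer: -1262250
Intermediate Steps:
F(w, c) = w*c² (F(w, c) = c²*w = w*c²)
-51*F(-10, -5)*(-99) = -(-510)*(-5)²*(-99) = -(-510)*25*(-99) = -51*(-250)*(-99) = 12750*(-99) = -1262250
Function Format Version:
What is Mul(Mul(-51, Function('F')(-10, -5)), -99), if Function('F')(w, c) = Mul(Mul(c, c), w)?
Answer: -1262250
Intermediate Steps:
Function('F')(w, c) = Mul(w, Pow(c, 2)) (Function('F')(w, c) = Mul(Pow(c, 2), w) = Mul(w, Pow(c, 2)))
Mul(Mul(-51, Function('F')(-10, -5)), -99) = Mul(Mul(-51, Mul(-10, Pow(-5, 2))), -99) = Mul(Mul(-51, Mul(-10, 25)), -99) = Mul(Mul(-51, -250), -99) = Mul(12750, -99) = -1262250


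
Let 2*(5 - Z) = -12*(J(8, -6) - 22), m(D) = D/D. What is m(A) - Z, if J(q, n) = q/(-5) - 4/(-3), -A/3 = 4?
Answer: 648/5 ≈ 129.60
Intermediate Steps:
A = -12 (A = -3*4 = -12)
J(q, n) = 4/3 - q/5 (J(q, n) = q*(-1/5) - 4*(-1/3) = -q/5 + 4/3 = 4/3 - q/5)
m(D) = 1
Z = -643/5 (Z = 5 - (-6)*((4/3 - 1/5*8) - 22) = 5 - (-6)*((4/3 - 8/5) - 22) = 5 - (-6)*(-4/15 - 22) = 5 - (-6)*(-334)/15 = 5 - 1/2*1336/5 = 5 - 668/5 = -643/5 ≈ -128.60)
m(A) - Z = 1 - 1*(-643/5) = 1 + 643/5 = 648/5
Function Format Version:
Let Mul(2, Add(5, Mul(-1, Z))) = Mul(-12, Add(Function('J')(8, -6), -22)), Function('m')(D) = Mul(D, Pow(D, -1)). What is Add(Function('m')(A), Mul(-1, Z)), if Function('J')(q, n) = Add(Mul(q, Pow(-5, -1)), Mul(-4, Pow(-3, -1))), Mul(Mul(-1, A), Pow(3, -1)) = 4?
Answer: Rational(648, 5) ≈ 129.60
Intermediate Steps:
A = -12 (A = Mul(-3, 4) = -12)
Function('J')(q, n) = Add(Rational(4, 3), Mul(Rational(-1, 5), q)) (Function('J')(q, n) = Add(Mul(q, Rational(-1, 5)), Mul(-4, Rational(-1, 3))) = Add(Mul(Rational(-1, 5), q), Rational(4, 3)) = Add(Rational(4, 3), Mul(Rational(-1, 5), q)))
Function('m')(D) = 1
Z = Rational(-643, 5) (Z = Add(5, Mul(Rational(-1, 2), Mul(-12, Add(Add(Rational(4, 3), Mul(Rational(-1, 5), 8)), -22)))) = Add(5, Mul(Rational(-1, 2), Mul(-12, Add(Add(Rational(4, 3), Rational(-8, 5)), -22)))) = Add(5, Mul(Rational(-1, 2), Mul(-12, Add(Rational(-4, 15), -22)))) = Add(5, Mul(Rational(-1, 2), Mul(-12, Rational(-334, 15)))) = Add(5, Mul(Rational(-1, 2), Rational(1336, 5))) = Add(5, Rational(-668, 5)) = Rational(-643, 5) ≈ -128.60)
Add(Function('m')(A), Mul(-1, Z)) = Add(1, Mul(-1, Rational(-643, 5))) = Add(1, Rational(643, 5)) = Rational(648, 5)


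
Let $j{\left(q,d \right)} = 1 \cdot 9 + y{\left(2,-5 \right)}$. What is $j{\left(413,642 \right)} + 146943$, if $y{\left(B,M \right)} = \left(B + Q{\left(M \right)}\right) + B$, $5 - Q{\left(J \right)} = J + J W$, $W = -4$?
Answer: $146946$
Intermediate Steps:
$Q{\left(J \right)} = 5 + 3 J$ ($Q{\left(J \right)} = 5 - \left(J + J \left(-4\right)\right) = 5 - \left(J - 4 J\right) = 5 - - 3 J = 5 + 3 J$)
$y{\left(B,M \right)} = 5 + 2 B + 3 M$ ($y{\left(B,M \right)} = \left(B + \left(5 + 3 M\right)\right) + B = \left(5 + B + 3 M\right) + B = 5 + 2 B + 3 M$)
$j{\left(q,d \right)} = 3$ ($j{\left(q,d \right)} = 1 \cdot 9 + \left(5 + 2 \cdot 2 + 3 \left(-5\right)\right) = 9 + \left(5 + 4 - 15\right) = 9 - 6 = 3$)
$j{\left(413,642 \right)} + 146943 = 3 + 146943 = 146946$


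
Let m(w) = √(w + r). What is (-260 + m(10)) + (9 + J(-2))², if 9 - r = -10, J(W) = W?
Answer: -211 + √29 ≈ -205.61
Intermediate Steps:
r = 19 (r = 9 - 1*(-10) = 9 + 10 = 19)
m(w) = √(19 + w) (m(w) = √(w + 19) = √(19 + w))
(-260 + m(10)) + (9 + J(-2))² = (-260 + √(19 + 10)) + (9 - 2)² = (-260 + √29) + 7² = (-260 + √29) + 49 = -211 + √29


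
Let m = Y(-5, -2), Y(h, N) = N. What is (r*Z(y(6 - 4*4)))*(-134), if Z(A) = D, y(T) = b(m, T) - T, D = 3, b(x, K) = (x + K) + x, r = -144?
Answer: 57888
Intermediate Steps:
m = -2
b(x, K) = K + 2*x (b(x, K) = (K + x) + x = K + 2*x)
y(T) = -4 (y(T) = (T + 2*(-2)) - T = (T - 4) - T = (-4 + T) - T = -4)
Z(A) = 3
(r*Z(y(6 - 4*4)))*(-134) = -144*3*(-134) = -432*(-134) = 57888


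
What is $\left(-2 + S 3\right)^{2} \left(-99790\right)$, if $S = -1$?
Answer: $-2494750$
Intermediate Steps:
$\left(-2 + S 3\right)^{2} \left(-99790\right) = \left(-2 - 3\right)^{2} \left(-99790\right) = \left(-5\right)^{2} \left(-99790\right) = 25 \left(-99790\right) = -2494750$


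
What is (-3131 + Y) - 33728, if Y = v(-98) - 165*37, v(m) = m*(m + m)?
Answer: -23756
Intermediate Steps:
v(m) = 2*m² (v(m) = m*(2*m) = 2*m²)
Y = 13103 (Y = 2*(-98)² - 165*37 = 2*9604 - 1*6105 = 19208 - 6105 = 13103)
(-3131 + Y) - 33728 = (-3131 + 13103) - 33728 = 9972 - 33728 = -23756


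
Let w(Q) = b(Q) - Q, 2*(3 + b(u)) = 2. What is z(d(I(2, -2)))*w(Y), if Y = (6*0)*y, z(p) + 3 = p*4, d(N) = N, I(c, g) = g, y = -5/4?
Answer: 22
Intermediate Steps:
y = -5/4 (y = -5*¼ = -5/4 ≈ -1.2500)
z(p) = -3 + 4*p (z(p) = -3 + p*4 = -3 + 4*p)
Y = 0 (Y = (6*0)*(-5/4) = 0*(-5/4) = 0)
b(u) = -2 (b(u) = -3 + (½)*2 = -3 + 1 = -2)
w(Q) = -2 - Q
z(d(I(2, -2)))*w(Y) = (-3 + 4*(-2))*(-2 - 1*0) = (-3 - 8)*(-2 + 0) = -11*(-2) = 22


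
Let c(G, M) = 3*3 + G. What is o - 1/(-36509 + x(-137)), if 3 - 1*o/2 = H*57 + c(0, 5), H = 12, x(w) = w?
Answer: -50571479/36646 ≈ -1380.0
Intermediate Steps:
c(G, M) = 9 + G
o = -1380 (o = 6 - 2*(12*57 + (9 + 0)) = 6 - 2*(684 + 9) = 6 - 2*693 = 6 - 1386 = -1380)
o - 1/(-36509 + x(-137)) = -1380 - 1/(-36509 - 137) = -1380 - 1/(-36646) = -1380 - 1*(-1/36646) = -1380 + 1/36646 = -50571479/36646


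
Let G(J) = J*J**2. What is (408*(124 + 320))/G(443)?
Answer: 181152/86938307 ≈ 0.0020837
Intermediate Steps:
G(J) = J**3
(408*(124 + 320))/G(443) = (408*(124 + 320))/(443**3) = (408*444)/86938307 = 181152*(1/86938307) = 181152/86938307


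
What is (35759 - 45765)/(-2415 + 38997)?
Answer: -5003/18291 ≈ -0.27352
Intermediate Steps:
(35759 - 45765)/(-2415 + 38997) = -10006/36582 = -10006*1/36582 = -5003/18291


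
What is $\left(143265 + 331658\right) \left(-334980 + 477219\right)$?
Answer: $67552572597$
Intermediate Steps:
$\left(143265 + 331658\right) \left(-334980 + 477219\right) = 474923 \cdot 142239 = 67552572597$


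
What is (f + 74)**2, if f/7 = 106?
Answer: 665856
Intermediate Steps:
f = 742 (f = 7*106 = 742)
(f + 74)**2 = (742 + 74)**2 = 816**2 = 665856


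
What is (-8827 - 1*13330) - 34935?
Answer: -57092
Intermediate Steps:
(-8827 - 1*13330) - 34935 = (-8827 - 13330) - 34935 = -22157 - 34935 = -57092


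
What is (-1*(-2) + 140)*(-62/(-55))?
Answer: 8804/55 ≈ 160.07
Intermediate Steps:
(-1*(-2) + 140)*(-62/(-55)) = (2 + 140)*(-62*(-1/55)) = 142*(62/55) = 8804/55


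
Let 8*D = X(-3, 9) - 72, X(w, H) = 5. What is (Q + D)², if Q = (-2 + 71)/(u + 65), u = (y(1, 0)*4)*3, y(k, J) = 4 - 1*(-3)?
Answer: 88943761/1420864 ≈ 62.598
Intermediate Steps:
y(k, J) = 7 (y(k, J) = 4 + 3 = 7)
u = 84 (u = (7*4)*3 = 28*3 = 84)
D = -67/8 (D = (5 - 72)/8 = (⅛)*(-67) = -67/8 ≈ -8.3750)
Q = 69/149 (Q = (-2 + 71)/(84 + 65) = 69/149 ≈ 0.46309)
(Q + D)² = (69/149 - 67/8)² = (-9431/1192)² = 88943761/1420864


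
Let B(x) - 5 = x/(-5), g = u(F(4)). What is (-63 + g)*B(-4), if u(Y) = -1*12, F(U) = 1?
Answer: -435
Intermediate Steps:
u(Y) = -12
g = -12
B(x) = 5 - x/5 (B(x) = 5 + x/(-5) = 5 + x*(-⅕) = 5 - x/5)
(-63 + g)*B(-4) = (-63 - 12)*(5 - ⅕*(-4)) = -75*(5 + ⅘) = -75*29/5 = -435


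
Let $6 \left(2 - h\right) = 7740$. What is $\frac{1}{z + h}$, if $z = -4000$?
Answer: $- \frac{1}{5288} \approx -0.00018911$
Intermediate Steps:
$h = -1288$ ($h = 2 - 1290 = -1288$)
$\frac{1}{z + h} = \frac{1}{-4000 - 1288} = \frac{1}{-5288} = - \frac{1}{5288}$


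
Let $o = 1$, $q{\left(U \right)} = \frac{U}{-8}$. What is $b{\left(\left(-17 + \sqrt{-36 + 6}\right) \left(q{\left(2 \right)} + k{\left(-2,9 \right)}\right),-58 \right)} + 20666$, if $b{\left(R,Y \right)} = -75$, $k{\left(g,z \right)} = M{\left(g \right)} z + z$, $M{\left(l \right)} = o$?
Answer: $20591$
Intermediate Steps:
$q{\left(U \right)} = - \frac{U}{8}$ ($q{\left(U \right)} = U \left(- \frac{1}{8}\right) = - \frac{U}{8}$)
$M{\left(l \right)} = 1$
$k{\left(g,z \right)} = 2 z$ ($k{\left(g,z \right)} = 1 z + z = z + z = 2 z$)
$b{\left(\left(-17 + \sqrt{-36 + 6}\right) \left(q{\left(2 \right)} + k{\left(-2,9 \right)}\right),-58 \right)} + 20666 = -75 + 20666 = 20591$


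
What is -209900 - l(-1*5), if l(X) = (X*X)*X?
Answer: -209775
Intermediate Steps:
l(X) = X**3 (l(X) = X**2*X = X**3)
-209900 - l(-1*5) = -209900 - (-1*5)**3 = -209900 - 1*(-5)**3 = -209900 - 1*(-125) = -209900 + 125 = -209775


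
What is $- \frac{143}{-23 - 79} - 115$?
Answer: $- \frac{11587}{102} \approx -113.6$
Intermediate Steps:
$- \frac{143}{-23 - 79} - 115 = - \frac{143}{-102} - 115 = \left(-143\right) \left(- \frac{1}{102}\right) - 115 = \frac{143}{102} - 115 = - \frac{11587}{102}$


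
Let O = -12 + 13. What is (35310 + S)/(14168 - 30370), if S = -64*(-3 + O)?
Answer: -17719/8101 ≈ -2.1873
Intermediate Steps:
O = 1
S = 128 (S = -64*(-3 + 1) = -64*(-2) = 128)
(35310 + S)/(14168 - 30370) = (35310 + 128)/(14168 - 30370) = 35438/(-16202) = 35438*(-1/16202) = -17719/8101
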